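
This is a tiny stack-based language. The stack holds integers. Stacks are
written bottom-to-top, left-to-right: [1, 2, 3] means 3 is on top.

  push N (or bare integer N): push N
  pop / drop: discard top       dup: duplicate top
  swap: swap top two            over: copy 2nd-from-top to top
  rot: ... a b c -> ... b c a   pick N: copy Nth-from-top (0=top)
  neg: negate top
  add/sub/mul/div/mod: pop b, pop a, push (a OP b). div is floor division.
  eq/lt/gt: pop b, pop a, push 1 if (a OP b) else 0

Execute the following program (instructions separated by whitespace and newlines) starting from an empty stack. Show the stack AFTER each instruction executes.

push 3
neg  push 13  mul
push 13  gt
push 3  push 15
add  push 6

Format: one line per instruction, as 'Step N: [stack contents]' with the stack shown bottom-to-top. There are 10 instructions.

Step 1: [3]
Step 2: [-3]
Step 3: [-3, 13]
Step 4: [-39]
Step 5: [-39, 13]
Step 6: [0]
Step 7: [0, 3]
Step 8: [0, 3, 15]
Step 9: [0, 18]
Step 10: [0, 18, 6]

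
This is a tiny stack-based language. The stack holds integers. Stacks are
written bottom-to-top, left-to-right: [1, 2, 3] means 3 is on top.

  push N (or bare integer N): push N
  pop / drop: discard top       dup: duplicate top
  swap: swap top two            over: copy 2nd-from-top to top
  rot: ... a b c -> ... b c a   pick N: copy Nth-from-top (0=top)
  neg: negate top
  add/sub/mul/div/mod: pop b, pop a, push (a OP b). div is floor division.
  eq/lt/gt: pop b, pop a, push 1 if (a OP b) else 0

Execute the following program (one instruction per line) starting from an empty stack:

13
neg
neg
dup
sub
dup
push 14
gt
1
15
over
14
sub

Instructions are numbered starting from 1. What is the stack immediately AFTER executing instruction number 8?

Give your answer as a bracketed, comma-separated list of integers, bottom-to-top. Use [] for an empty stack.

Step 1 ('13'): [13]
Step 2 ('neg'): [-13]
Step 3 ('neg'): [13]
Step 4 ('dup'): [13, 13]
Step 5 ('sub'): [0]
Step 6 ('dup'): [0, 0]
Step 7 ('push 14'): [0, 0, 14]
Step 8 ('gt'): [0, 0]

Answer: [0, 0]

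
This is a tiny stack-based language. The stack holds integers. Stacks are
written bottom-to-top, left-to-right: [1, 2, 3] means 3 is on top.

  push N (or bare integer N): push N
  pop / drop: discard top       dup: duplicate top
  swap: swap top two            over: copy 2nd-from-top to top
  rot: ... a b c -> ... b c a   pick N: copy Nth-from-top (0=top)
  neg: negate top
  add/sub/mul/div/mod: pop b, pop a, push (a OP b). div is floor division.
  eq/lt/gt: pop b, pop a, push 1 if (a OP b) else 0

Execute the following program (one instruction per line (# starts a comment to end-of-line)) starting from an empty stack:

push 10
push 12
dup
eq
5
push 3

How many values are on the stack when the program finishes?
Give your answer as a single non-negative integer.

Answer: 4

Derivation:
After 'push 10': stack = [10] (depth 1)
After 'push 12': stack = [10, 12] (depth 2)
After 'dup': stack = [10, 12, 12] (depth 3)
After 'eq': stack = [10, 1] (depth 2)
After 'push 5': stack = [10, 1, 5] (depth 3)
After 'push 3': stack = [10, 1, 5, 3] (depth 4)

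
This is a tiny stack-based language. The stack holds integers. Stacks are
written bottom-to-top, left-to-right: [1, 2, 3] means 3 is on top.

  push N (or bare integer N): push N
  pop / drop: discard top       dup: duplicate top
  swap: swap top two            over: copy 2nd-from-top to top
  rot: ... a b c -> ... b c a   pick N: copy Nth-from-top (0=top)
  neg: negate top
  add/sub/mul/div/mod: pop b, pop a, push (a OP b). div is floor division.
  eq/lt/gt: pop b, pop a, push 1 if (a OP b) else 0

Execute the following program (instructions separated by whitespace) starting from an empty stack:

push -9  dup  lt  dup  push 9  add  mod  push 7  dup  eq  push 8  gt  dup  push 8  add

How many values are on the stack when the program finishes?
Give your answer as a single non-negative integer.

Answer: 3

Derivation:
After 'push -9': stack = [-9] (depth 1)
After 'dup': stack = [-9, -9] (depth 2)
After 'lt': stack = [0] (depth 1)
After 'dup': stack = [0, 0] (depth 2)
After 'push 9': stack = [0, 0, 9] (depth 3)
After 'add': stack = [0, 9] (depth 2)
After 'mod': stack = [0] (depth 1)
After 'push 7': stack = [0, 7] (depth 2)
After 'dup': stack = [0, 7, 7] (depth 3)
After 'eq': stack = [0, 1] (depth 2)
After 'push 8': stack = [0, 1, 8] (depth 3)
After 'gt': stack = [0, 0] (depth 2)
After 'dup': stack = [0, 0, 0] (depth 3)
After 'push 8': stack = [0, 0, 0, 8] (depth 4)
After 'add': stack = [0, 0, 8] (depth 3)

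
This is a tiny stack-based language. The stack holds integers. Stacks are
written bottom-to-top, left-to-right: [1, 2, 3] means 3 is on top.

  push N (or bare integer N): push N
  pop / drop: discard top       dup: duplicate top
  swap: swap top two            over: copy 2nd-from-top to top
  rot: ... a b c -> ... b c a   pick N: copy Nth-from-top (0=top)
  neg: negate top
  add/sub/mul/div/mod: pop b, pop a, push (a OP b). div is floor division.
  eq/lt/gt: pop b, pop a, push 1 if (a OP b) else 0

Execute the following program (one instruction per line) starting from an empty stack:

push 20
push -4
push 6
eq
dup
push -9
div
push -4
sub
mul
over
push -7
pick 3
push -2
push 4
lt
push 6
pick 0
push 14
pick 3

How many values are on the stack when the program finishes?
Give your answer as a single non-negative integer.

Answer: 10

Derivation:
After 'push 20': stack = [20] (depth 1)
After 'push -4': stack = [20, -4] (depth 2)
After 'push 6': stack = [20, -4, 6] (depth 3)
After 'eq': stack = [20, 0] (depth 2)
After 'dup': stack = [20, 0, 0] (depth 3)
After 'push -9': stack = [20, 0, 0, -9] (depth 4)
After 'div': stack = [20, 0, 0] (depth 3)
After 'push -4': stack = [20, 0, 0, -4] (depth 4)
After 'sub': stack = [20, 0, 4] (depth 3)
After 'mul': stack = [20, 0] (depth 2)
After 'over': stack = [20, 0, 20] (depth 3)
After 'push -7': stack = [20, 0, 20, -7] (depth 4)
After 'pick 3': stack = [20, 0, 20, -7, 20] (depth 5)
After 'push -2': stack = [20, 0, 20, -7, 20, -2] (depth 6)
After 'push 4': stack = [20, 0, 20, -7, 20, -2, 4] (depth 7)
After 'lt': stack = [20, 0, 20, -7, 20, 1] (depth 6)
After 'push 6': stack = [20, 0, 20, -7, 20, 1, 6] (depth 7)
After 'pick 0': stack = [20, 0, 20, -7, 20, 1, 6, 6] (depth 8)
After 'push 14': stack = [20, 0, 20, -7, 20, 1, 6, 6, 14] (depth 9)
After 'pick 3': stack = [20, 0, 20, -7, 20, 1, 6, 6, 14, 1] (depth 10)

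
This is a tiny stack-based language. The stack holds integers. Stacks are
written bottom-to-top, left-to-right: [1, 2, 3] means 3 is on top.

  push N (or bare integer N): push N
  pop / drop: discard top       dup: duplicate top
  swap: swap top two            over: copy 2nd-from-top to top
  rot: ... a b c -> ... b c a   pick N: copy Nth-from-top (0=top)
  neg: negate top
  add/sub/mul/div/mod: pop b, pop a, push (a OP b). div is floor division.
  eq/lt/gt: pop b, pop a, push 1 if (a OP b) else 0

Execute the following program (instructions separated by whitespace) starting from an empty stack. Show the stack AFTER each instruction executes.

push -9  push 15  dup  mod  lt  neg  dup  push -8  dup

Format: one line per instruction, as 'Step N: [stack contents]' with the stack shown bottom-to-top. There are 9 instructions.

Step 1: [-9]
Step 2: [-9, 15]
Step 3: [-9, 15, 15]
Step 4: [-9, 0]
Step 5: [1]
Step 6: [-1]
Step 7: [-1, -1]
Step 8: [-1, -1, -8]
Step 9: [-1, -1, -8, -8]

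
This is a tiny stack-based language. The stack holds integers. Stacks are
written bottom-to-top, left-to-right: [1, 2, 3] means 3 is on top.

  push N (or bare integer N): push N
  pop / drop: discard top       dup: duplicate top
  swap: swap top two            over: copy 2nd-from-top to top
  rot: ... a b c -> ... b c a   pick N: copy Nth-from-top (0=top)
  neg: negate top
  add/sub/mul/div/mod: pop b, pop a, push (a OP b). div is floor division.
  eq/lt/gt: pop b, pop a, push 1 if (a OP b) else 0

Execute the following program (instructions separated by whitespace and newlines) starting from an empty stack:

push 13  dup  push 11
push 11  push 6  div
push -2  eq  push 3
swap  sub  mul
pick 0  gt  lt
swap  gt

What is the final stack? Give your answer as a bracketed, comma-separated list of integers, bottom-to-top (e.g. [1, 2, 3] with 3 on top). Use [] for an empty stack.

After 'push 13': [13]
After 'dup': [13, 13]
After 'push 11': [13, 13, 11]
After 'push 11': [13, 13, 11, 11]
After 'push 6': [13, 13, 11, 11, 6]
After 'div': [13, 13, 11, 1]
After 'push -2': [13, 13, 11, 1, -2]
After 'eq': [13, 13, 11, 0]
After 'push 3': [13, 13, 11, 0, 3]
After 'swap': [13, 13, 11, 3, 0]
After 'sub': [13, 13, 11, 3]
After 'mul': [13, 13, 33]
After 'pick 0': [13, 13, 33, 33]
After 'gt': [13, 13, 0]
After 'lt': [13, 0]
After 'swap': [0, 13]
After 'gt': [0]

Answer: [0]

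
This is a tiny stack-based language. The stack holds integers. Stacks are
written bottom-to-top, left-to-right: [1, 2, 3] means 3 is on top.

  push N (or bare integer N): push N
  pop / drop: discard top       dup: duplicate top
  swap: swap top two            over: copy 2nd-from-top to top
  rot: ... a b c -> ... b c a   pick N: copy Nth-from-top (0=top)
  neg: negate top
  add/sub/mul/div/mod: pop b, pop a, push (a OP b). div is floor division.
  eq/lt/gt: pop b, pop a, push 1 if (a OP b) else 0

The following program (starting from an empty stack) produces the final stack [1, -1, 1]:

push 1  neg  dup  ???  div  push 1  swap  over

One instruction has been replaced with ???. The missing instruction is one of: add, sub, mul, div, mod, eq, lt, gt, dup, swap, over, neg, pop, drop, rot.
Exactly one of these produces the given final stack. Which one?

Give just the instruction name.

Stack before ???: [-1, -1]
Stack after ???:  [-1, 1]
The instruction that transforms [-1, -1] -> [-1, 1] is: neg

Answer: neg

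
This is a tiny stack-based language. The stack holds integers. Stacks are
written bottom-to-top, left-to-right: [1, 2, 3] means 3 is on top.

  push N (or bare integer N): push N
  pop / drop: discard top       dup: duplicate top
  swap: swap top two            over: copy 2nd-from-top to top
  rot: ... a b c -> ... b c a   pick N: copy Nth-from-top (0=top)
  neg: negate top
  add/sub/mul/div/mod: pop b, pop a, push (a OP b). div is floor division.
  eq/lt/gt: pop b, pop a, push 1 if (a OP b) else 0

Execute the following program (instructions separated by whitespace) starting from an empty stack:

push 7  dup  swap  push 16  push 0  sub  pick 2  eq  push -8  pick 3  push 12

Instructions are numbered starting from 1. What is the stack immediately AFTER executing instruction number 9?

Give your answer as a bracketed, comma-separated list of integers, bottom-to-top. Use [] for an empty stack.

Step 1 ('push 7'): [7]
Step 2 ('dup'): [7, 7]
Step 3 ('swap'): [7, 7]
Step 4 ('push 16'): [7, 7, 16]
Step 5 ('push 0'): [7, 7, 16, 0]
Step 6 ('sub'): [7, 7, 16]
Step 7 ('pick 2'): [7, 7, 16, 7]
Step 8 ('eq'): [7, 7, 0]
Step 9 ('push -8'): [7, 7, 0, -8]

Answer: [7, 7, 0, -8]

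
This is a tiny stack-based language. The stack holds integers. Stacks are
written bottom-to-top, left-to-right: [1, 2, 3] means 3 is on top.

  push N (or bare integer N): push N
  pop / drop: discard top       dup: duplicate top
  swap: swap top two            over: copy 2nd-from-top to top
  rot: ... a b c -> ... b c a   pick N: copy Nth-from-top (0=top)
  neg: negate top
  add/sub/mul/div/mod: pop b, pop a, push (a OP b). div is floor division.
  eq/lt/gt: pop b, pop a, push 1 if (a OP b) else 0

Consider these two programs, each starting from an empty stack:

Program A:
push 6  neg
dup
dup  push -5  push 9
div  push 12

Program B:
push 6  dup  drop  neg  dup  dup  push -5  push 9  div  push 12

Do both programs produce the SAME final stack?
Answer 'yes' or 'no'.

Program A trace:
  After 'push 6': [6]
  After 'neg': [-6]
  After 'dup': [-6, -6]
  After 'dup': [-6, -6, -6]
  After 'push -5': [-6, -6, -6, -5]
  After 'push 9': [-6, -6, -6, -5, 9]
  After 'div': [-6, -6, -6, -1]
  After 'push 12': [-6, -6, -6, -1, 12]
Program A final stack: [-6, -6, -6, -1, 12]

Program B trace:
  After 'push 6': [6]
  After 'dup': [6, 6]
  After 'drop': [6]
  After 'neg': [-6]
  After 'dup': [-6, -6]
  After 'dup': [-6, -6, -6]
  After 'push -5': [-6, -6, -6, -5]
  After 'push 9': [-6, -6, -6, -5, 9]
  After 'div': [-6, -6, -6, -1]
  After 'push 12': [-6, -6, -6, -1, 12]
Program B final stack: [-6, -6, -6, -1, 12]
Same: yes

Answer: yes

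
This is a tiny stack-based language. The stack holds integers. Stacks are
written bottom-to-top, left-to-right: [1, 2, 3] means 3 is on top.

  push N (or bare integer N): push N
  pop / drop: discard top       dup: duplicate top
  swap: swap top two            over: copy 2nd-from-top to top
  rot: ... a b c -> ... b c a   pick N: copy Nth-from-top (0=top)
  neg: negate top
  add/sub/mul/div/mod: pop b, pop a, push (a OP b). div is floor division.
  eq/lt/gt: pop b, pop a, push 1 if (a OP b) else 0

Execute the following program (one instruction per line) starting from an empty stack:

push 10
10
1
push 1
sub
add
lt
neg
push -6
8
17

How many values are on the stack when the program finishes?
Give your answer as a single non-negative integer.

Answer: 4

Derivation:
After 'push 10': stack = [10] (depth 1)
After 'push 10': stack = [10, 10] (depth 2)
After 'push 1': stack = [10, 10, 1] (depth 3)
After 'push 1': stack = [10, 10, 1, 1] (depth 4)
After 'sub': stack = [10, 10, 0] (depth 3)
After 'add': stack = [10, 10] (depth 2)
After 'lt': stack = [0] (depth 1)
After 'neg': stack = [0] (depth 1)
After 'push -6': stack = [0, -6] (depth 2)
After 'push 8': stack = [0, -6, 8] (depth 3)
After 'push 17': stack = [0, -6, 8, 17] (depth 4)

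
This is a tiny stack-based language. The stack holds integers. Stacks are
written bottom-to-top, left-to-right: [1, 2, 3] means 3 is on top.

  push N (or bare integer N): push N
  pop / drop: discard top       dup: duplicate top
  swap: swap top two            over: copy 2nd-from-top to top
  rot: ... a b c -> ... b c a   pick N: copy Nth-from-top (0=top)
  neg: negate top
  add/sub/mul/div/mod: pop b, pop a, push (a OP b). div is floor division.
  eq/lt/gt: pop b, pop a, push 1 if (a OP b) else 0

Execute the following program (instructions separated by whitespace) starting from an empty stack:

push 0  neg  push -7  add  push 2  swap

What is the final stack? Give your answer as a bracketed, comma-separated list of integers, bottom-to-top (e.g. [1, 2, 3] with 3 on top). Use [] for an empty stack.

Answer: [2, -7]

Derivation:
After 'push 0': [0]
After 'neg': [0]
After 'push -7': [0, -7]
After 'add': [-7]
After 'push 2': [-7, 2]
After 'swap': [2, -7]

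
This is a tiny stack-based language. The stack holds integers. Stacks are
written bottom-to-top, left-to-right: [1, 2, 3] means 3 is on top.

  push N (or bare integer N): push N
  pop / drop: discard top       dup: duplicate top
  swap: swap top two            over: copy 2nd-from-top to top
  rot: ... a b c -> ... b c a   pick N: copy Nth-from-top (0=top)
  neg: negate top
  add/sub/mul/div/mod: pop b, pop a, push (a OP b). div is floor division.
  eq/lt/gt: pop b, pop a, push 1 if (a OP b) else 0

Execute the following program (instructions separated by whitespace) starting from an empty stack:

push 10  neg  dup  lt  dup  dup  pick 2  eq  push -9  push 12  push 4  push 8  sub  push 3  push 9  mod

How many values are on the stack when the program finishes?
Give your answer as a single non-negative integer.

After 'push 10': stack = [10] (depth 1)
After 'neg': stack = [-10] (depth 1)
After 'dup': stack = [-10, -10] (depth 2)
After 'lt': stack = [0] (depth 1)
After 'dup': stack = [0, 0] (depth 2)
After 'dup': stack = [0, 0, 0] (depth 3)
After 'pick 2': stack = [0, 0, 0, 0] (depth 4)
After 'eq': stack = [0, 0, 1] (depth 3)
After 'push -9': stack = [0, 0, 1, -9] (depth 4)
After 'push 12': stack = [0, 0, 1, -9, 12] (depth 5)
After 'push 4': stack = [0, 0, 1, -9, 12, 4] (depth 6)
After 'push 8': stack = [0, 0, 1, -9, 12, 4, 8] (depth 7)
After 'sub': stack = [0, 0, 1, -9, 12, -4] (depth 6)
After 'push 3': stack = [0, 0, 1, -9, 12, -4, 3] (depth 7)
After 'push 9': stack = [0, 0, 1, -9, 12, -4, 3, 9] (depth 8)
After 'mod': stack = [0, 0, 1, -9, 12, -4, 3] (depth 7)

Answer: 7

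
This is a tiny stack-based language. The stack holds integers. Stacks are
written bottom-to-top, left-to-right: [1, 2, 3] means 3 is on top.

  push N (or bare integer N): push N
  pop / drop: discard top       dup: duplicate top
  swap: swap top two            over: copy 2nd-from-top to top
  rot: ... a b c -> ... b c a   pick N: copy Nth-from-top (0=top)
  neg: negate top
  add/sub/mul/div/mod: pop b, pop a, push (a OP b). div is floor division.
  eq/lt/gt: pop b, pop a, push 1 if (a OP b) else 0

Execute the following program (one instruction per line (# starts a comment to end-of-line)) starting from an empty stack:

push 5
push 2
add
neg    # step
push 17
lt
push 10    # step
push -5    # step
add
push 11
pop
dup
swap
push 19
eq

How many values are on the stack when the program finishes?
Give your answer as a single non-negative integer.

After 'push 5': stack = [5] (depth 1)
After 'push 2': stack = [5, 2] (depth 2)
After 'add': stack = [7] (depth 1)
After 'neg': stack = [-7] (depth 1)
After 'push 17': stack = [-7, 17] (depth 2)
After 'lt': stack = [1] (depth 1)
After 'push 10': stack = [1, 10] (depth 2)
After 'push -5': stack = [1, 10, -5] (depth 3)
After 'add': stack = [1, 5] (depth 2)
After 'push 11': stack = [1, 5, 11] (depth 3)
After 'pop': stack = [1, 5] (depth 2)
After 'dup': stack = [1, 5, 5] (depth 3)
After 'swap': stack = [1, 5, 5] (depth 3)
After 'push 19': stack = [1, 5, 5, 19] (depth 4)
After 'eq': stack = [1, 5, 0] (depth 3)

Answer: 3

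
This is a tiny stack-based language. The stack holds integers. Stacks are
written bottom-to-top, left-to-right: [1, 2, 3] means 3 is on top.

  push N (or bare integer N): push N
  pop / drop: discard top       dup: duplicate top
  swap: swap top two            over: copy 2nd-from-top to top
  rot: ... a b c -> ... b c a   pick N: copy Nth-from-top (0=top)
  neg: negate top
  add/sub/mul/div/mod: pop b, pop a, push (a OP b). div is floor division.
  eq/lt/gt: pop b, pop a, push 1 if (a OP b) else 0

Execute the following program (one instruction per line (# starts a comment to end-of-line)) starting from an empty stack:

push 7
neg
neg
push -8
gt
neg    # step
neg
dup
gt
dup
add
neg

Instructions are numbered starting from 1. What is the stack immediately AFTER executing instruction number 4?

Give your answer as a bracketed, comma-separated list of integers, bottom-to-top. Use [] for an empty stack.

Step 1 ('push 7'): [7]
Step 2 ('neg'): [-7]
Step 3 ('neg'): [7]
Step 4 ('push -8'): [7, -8]

Answer: [7, -8]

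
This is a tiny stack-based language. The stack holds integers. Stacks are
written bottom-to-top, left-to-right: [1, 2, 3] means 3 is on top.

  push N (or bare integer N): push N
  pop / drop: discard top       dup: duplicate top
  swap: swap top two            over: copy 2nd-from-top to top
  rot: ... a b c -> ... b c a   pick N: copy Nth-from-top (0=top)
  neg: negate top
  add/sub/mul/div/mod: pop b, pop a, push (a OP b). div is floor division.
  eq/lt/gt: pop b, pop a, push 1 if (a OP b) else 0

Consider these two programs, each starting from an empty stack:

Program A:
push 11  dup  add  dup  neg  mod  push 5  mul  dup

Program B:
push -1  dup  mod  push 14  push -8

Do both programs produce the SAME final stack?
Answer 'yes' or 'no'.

Answer: no

Derivation:
Program A trace:
  After 'push 11': [11]
  After 'dup': [11, 11]
  After 'add': [22]
  After 'dup': [22, 22]
  After 'neg': [22, -22]
  After 'mod': [0]
  After 'push 5': [0, 5]
  After 'mul': [0]
  After 'dup': [0, 0]
Program A final stack: [0, 0]

Program B trace:
  After 'push -1': [-1]
  After 'dup': [-1, -1]
  After 'mod': [0]
  After 'push 14': [0, 14]
  After 'push -8': [0, 14, -8]
Program B final stack: [0, 14, -8]
Same: no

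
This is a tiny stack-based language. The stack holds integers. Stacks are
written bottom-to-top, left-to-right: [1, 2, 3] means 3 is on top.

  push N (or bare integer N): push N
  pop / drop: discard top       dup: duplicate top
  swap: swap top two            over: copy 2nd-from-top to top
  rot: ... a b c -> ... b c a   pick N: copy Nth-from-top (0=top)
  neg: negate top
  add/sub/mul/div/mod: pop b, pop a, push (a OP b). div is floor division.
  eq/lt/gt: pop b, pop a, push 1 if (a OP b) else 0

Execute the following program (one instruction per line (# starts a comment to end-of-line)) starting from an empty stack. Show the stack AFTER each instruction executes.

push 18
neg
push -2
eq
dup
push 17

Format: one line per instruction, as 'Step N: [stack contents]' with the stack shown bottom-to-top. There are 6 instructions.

Step 1: [18]
Step 2: [-18]
Step 3: [-18, -2]
Step 4: [0]
Step 5: [0, 0]
Step 6: [0, 0, 17]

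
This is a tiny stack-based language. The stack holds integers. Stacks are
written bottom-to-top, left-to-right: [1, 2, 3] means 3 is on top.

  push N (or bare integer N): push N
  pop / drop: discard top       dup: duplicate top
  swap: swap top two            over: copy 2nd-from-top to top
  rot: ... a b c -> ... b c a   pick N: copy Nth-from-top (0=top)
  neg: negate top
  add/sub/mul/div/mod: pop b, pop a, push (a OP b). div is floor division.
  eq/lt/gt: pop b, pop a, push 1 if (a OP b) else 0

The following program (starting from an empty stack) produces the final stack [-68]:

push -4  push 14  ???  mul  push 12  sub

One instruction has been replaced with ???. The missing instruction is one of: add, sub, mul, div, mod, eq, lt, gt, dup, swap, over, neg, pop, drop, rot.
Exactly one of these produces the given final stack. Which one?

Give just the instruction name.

Stack before ???: [-4, 14]
Stack after ???:  [14, -4]
The instruction that transforms [-4, 14] -> [14, -4] is: swap

Answer: swap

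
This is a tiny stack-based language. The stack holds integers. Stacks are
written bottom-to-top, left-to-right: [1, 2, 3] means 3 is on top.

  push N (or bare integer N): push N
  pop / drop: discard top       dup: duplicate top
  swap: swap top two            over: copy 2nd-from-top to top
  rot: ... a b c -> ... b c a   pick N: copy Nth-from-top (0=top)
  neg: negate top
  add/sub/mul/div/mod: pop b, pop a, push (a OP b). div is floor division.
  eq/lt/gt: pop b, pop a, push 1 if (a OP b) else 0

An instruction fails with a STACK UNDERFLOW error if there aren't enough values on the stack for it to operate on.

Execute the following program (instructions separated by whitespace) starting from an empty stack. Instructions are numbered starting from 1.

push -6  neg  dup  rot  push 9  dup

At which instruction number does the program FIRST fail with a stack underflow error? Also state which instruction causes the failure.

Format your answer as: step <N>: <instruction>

Answer: step 4: rot

Derivation:
Step 1 ('push -6'): stack = [-6], depth = 1
Step 2 ('neg'): stack = [6], depth = 1
Step 3 ('dup'): stack = [6, 6], depth = 2
Step 4 ('rot'): needs 3 value(s) but depth is 2 — STACK UNDERFLOW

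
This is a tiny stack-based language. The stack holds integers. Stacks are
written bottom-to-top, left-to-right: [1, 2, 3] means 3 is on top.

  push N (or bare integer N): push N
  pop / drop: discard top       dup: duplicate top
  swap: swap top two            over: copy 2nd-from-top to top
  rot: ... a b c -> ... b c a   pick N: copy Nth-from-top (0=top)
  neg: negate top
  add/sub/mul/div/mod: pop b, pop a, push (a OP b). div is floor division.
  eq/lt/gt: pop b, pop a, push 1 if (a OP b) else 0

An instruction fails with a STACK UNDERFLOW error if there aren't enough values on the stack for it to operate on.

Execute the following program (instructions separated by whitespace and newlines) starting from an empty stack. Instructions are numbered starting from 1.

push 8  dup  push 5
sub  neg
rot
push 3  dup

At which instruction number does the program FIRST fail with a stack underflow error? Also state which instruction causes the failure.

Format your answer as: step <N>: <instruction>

Answer: step 6: rot

Derivation:
Step 1 ('push 8'): stack = [8], depth = 1
Step 2 ('dup'): stack = [8, 8], depth = 2
Step 3 ('push 5'): stack = [8, 8, 5], depth = 3
Step 4 ('sub'): stack = [8, 3], depth = 2
Step 5 ('neg'): stack = [8, -3], depth = 2
Step 6 ('rot'): needs 3 value(s) but depth is 2 — STACK UNDERFLOW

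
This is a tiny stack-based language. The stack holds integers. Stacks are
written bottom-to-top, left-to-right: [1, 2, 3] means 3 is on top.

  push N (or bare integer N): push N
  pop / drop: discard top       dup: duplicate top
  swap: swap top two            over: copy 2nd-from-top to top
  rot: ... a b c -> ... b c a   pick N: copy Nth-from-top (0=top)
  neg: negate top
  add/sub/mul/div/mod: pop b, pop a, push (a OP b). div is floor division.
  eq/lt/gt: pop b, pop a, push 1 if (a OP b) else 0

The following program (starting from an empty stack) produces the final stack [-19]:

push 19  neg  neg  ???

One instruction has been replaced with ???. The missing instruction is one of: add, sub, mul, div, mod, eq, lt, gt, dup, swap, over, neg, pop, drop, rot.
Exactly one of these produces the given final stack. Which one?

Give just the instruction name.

Answer: neg

Derivation:
Stack before ???: [19]
Stack after ???:  [-19]
The instruction that transforms [19] -> [-19] is: neg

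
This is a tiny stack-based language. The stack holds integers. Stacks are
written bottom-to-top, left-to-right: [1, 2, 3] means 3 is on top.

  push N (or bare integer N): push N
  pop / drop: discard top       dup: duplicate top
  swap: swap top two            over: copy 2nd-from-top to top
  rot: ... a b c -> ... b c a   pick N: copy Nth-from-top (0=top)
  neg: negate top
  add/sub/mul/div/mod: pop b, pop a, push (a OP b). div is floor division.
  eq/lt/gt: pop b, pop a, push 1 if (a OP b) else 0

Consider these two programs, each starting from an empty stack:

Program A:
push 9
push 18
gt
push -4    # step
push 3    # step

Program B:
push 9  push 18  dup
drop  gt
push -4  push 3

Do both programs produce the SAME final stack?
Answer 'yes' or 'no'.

Program A trace:
  After 'push 9': [9]
  After 'push 18': [9, 18]
  After 'gt': [0]
  After 'push -4': [0, -4]
  After 'push 3': [0, -4, 3]
Program A final stack: [0, -4, 3]

Program B trace:
  After 'push 9': [9]
  After 'push 18': [9, 18]
  After 'dup': [9, 18, 18]
  After 'drop': [9, 18]
  After 'gt': [0]
  After 'push -4': [0, -4]
  After 'push 3': [0, -4, 3]
Program B final stack: [0, -4, 3]
Same: yes

Answer: yes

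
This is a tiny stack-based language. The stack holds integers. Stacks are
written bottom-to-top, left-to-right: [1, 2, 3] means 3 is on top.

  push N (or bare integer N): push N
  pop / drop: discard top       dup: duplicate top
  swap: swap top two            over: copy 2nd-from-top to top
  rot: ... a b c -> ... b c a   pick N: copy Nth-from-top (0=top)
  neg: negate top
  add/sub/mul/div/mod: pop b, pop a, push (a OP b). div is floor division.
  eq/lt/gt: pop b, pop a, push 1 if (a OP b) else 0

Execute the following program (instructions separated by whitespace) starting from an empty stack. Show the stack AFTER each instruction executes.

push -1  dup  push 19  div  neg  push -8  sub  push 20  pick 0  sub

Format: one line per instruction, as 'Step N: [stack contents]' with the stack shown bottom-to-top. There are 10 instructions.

Step 1: [-1]
Step 2: [-1, -1]
Step 3: [-1, -1, 19]
Step 4: [-1, -1]
Step 5: [-1, 1]
Step 6: [-1, 1, -8]
Step 7: [-1, 9]
Step 8: [-1, 9, 20]
Step 9: [-1, 9, 20, 20]
Step 10: [-1, 9, 0]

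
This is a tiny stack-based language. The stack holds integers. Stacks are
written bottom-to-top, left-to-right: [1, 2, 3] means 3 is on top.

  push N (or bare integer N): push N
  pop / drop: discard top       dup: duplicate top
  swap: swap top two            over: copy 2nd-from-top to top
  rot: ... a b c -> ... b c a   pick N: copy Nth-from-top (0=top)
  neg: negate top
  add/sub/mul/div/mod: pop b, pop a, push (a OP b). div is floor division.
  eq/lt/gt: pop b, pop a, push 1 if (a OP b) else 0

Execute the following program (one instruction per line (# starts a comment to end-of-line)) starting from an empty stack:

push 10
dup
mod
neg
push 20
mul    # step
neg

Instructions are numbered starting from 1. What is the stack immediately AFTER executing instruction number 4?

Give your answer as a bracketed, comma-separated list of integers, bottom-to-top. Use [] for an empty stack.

Step 1 ('push 10'): [10]
Step 2 ('dup'): [10, 10]
Step 3 ('mod'): [0]
Step 4 ('neg'): [0]

Answer: [0]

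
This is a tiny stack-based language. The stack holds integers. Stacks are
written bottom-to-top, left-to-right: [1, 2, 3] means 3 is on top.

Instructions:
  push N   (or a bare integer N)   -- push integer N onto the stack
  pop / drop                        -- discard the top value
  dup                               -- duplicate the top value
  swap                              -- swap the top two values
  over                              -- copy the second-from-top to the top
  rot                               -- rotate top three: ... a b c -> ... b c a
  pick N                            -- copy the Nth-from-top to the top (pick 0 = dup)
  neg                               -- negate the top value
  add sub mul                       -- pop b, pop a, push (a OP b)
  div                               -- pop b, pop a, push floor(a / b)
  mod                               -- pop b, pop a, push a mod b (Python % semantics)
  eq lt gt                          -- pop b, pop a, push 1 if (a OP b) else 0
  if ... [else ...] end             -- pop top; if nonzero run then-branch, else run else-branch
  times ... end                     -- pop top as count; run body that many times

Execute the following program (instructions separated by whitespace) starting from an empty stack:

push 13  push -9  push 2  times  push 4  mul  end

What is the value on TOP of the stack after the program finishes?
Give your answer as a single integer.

After 'push 13': [13]
After 'push -9': [13, -9]
After 'push 2': [13, -9, 2]
After 'times': [13, -9]
After 'push 4': [13, -9, 4]
After 'mul': [13, -36]
After 'push 4': [13, -36, 4]
After 'mul': [13, -144]

Answer: -144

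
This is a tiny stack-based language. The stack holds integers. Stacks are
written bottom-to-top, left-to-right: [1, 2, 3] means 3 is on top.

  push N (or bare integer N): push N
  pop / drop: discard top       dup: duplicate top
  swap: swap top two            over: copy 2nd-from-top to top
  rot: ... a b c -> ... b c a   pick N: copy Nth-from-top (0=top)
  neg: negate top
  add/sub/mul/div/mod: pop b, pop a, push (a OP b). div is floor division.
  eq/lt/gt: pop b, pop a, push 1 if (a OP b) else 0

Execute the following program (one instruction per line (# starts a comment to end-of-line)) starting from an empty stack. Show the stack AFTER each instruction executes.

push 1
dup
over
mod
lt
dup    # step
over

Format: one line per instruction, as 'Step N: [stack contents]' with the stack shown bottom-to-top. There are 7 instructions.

Step 1: [1]
Step 2: [1, 1]
Step 3: [1, 1, 1]
Step 4: [1, 0]
Step 5: [0]
Step 6: [0, 0]
Step 7: [0, 0, 0]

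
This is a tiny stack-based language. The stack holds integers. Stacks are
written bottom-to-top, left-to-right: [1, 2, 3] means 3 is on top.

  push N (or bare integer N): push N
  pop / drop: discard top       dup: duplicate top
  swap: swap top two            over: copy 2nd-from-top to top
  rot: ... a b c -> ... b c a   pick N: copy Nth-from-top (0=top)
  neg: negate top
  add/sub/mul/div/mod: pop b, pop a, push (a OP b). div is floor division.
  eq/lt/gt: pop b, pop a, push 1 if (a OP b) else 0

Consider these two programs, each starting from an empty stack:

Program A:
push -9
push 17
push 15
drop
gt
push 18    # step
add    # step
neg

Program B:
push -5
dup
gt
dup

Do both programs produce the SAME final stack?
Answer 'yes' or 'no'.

Program A trace:
  After 'push -9': [-9]
  After 'push 17': [-9, 17]
  After 'push 15': [-9, 17, 15]
  After 'drop': [-9, 17]
  After 'gt': [0]
  After 'push 18': [0, 18]
  After 'add': [18]
  After 'neg': [-18]
Program A final stack: [-18]

Program B trace:
  After 'push -5': [-5]
  After 'dup': [-5, -5]
  After 'gt': [0]
  After 'dup': [0, 0]
Program B final stack: [0, 0]
Same: no

Answer: no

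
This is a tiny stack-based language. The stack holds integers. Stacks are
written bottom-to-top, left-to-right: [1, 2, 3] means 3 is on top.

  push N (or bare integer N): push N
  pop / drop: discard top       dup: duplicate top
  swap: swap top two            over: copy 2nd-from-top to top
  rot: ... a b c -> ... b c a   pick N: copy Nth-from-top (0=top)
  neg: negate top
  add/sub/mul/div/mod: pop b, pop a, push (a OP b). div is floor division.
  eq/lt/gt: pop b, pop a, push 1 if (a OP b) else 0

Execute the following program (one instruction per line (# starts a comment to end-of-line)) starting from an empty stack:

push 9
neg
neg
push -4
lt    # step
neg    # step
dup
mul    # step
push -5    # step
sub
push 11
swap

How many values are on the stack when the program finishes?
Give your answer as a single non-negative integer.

Answer: 2

Derivation:
After 'push 9': stack = [9] (depth 1)
After 'neg': stack = [-9] (depth 1)
After 'neg': stack = [9] (depth 1)
After 'push -4': stack = [9, -4] (depth 2)
After 'lt': stack = [0] (depth 1)
After 'neg': stack = [0] (depth 1)
After 'dup': stack = [0, 0] (depth 2)
After 'mul': stack = [0] (depth 1)
After 'push -5': stack = [0, -5] (depth 2)
After 'sub': stack = [5] (depth 1)
After 'push 11': stack = [5, 11] (depth 2)
After 'swap': stack = [11, 5] (depth 2)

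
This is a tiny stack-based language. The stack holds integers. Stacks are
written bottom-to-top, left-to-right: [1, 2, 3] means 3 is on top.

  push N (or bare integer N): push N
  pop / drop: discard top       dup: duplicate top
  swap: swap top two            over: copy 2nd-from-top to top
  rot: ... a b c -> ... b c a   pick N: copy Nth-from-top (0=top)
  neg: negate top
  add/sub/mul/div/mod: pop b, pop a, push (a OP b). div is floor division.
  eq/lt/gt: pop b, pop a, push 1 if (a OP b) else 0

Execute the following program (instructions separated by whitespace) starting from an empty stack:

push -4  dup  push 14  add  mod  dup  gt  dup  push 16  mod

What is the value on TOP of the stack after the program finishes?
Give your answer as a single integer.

After 'push -4': [-4]
After 'dup': [-4, -4]
After 'push 14': [-4, -4, 14]
After 'add': [-4, 10]
After 'mod': [6]
After 'dup': [6, 6]
After 'gt': [0]
After 'dup': [0, 0]
After 'push 16': [0, 0, 16]
After 'mod': [0, 0]

Answer: 0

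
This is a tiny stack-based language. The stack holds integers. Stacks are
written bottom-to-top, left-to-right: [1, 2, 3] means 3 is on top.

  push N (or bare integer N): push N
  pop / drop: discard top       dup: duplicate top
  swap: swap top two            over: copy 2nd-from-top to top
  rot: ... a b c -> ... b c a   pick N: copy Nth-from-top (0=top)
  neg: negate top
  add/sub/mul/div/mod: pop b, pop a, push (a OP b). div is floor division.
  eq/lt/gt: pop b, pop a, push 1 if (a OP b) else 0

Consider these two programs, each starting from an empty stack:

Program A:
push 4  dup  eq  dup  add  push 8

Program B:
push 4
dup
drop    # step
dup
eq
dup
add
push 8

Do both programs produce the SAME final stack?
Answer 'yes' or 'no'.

Answer: yes

Derivation:
Program A trace:
  After 'push 4': [4]
  After 'dup': [4, 4]
  After 'eq': [1]
  After 'dup': [1, 1]
  After 'add': [2]
  After 'push 8': [2, 8]
Program A final stack: [2, 8]

Program B trace:
  After 'push 4': [4]
  After 'dup': [4, 4]
  After 'drop': [4]
  After 'dup': [4, 4]
  After 'eq': [1]
  After 'dup': [1, 1]
  After 'add': [2]
  After 'push 8': [2, 8]
Program B final stack: [2, 8]
Same: yes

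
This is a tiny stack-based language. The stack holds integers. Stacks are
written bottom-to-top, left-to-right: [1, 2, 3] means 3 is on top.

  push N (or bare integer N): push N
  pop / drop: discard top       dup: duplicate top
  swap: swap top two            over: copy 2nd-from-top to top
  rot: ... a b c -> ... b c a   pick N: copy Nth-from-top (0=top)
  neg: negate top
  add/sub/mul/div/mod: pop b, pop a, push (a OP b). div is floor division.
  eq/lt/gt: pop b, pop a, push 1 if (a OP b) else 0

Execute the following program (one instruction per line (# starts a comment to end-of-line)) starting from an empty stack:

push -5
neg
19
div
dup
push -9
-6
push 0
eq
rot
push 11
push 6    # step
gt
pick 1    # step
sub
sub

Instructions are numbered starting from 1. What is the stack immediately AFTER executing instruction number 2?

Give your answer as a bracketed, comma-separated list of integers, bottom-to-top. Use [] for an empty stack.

Answer: [5]

Derivation:
Step 1 ('push -5'): [-5]
Step 2 ('neg'): [5]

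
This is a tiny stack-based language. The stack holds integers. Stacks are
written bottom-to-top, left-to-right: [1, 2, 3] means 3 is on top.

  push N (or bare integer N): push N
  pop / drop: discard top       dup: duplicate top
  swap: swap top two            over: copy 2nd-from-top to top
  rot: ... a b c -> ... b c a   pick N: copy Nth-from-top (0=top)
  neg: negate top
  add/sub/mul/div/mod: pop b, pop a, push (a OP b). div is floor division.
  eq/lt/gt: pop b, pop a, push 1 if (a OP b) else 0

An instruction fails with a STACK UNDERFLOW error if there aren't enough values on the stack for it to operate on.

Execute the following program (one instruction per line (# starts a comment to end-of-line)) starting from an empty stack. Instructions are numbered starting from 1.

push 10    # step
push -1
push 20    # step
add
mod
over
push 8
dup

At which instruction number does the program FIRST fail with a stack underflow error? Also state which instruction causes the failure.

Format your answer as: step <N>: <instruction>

Answer: step 6: over

Derivation:
Step 1 ('push 10'): stack = [10], depth = 1
Step 2 ('push -1'): stack = [10, -1], depth = 2
Step 3 ('push 20'): stack = [10, -1, 20], depth = 3
Step 4 ('add'): stack = [10, 19], depth = 2
Step 5 ('mod'): stack = [10], depth = 1
Step 6 ('over'): needs 2 value(s) but depth is 1 — STACK UNDERFLOW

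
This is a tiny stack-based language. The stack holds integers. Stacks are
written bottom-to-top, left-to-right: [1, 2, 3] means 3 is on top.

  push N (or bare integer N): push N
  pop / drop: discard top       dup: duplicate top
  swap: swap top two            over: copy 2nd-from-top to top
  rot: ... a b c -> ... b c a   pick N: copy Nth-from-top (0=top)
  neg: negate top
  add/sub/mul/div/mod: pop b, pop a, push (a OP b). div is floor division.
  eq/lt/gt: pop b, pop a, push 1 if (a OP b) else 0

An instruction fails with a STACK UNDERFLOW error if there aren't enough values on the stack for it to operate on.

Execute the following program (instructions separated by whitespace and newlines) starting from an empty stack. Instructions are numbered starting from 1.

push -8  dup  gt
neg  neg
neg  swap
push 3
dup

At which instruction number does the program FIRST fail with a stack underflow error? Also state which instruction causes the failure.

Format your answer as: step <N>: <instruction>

Step 1 ('push -8'): stack = [-8], depth = 1
Step 2 ('dup'): stack = [-8, -8], depth = 2
Step 3 ('gt'): stack = [0], depth = 1
Step 4 ('neg'): stack = [0], depth = 1
Step 5 ('neg'): stack = [0], depth = 1
Step 6 ('neg'): stack = [0], depth = 1
Step 7 ('swap'): needs 2 value(s) but depth is 1 — STACK UNDERFLOW

Answer: step 7: swap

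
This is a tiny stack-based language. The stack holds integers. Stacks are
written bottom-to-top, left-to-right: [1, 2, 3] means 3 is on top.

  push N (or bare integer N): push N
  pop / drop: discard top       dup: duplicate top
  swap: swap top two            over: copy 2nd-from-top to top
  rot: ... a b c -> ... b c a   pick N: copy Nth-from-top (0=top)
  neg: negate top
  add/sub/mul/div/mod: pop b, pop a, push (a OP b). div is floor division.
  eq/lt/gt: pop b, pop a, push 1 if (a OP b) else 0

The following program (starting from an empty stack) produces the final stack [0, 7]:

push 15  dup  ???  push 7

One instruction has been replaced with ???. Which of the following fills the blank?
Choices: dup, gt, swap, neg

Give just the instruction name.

Answer: gt

Derivation:
Stack before ???: [15, 15]
Stack after ???:  [0]
Checking each choice:
  dup: produces [15, 15, 15, 7]
  gt: MATCH
  swap: produces [15, 15, 7]
  neg: produces [15, -15, 7]
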